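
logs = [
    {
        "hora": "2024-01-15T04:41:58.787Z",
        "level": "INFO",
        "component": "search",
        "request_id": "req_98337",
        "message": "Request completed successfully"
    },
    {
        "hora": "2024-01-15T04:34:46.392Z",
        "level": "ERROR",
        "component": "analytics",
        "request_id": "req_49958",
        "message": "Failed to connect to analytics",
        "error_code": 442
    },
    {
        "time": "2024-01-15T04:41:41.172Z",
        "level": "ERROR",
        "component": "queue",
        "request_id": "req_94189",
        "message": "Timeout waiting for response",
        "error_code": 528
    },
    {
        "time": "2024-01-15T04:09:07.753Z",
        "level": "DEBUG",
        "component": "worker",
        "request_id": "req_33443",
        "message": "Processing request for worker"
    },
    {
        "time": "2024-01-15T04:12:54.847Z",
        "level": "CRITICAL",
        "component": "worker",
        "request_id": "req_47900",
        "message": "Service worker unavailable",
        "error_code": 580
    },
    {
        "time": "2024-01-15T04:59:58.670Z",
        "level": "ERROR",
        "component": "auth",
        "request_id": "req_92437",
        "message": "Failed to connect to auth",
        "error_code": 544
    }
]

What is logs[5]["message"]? "Failed to connect to auth"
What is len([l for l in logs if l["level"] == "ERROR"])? 3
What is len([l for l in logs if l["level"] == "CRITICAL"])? 1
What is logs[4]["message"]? "Service worker unavailable"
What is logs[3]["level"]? "DEBUG"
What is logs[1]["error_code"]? 442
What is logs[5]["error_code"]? 544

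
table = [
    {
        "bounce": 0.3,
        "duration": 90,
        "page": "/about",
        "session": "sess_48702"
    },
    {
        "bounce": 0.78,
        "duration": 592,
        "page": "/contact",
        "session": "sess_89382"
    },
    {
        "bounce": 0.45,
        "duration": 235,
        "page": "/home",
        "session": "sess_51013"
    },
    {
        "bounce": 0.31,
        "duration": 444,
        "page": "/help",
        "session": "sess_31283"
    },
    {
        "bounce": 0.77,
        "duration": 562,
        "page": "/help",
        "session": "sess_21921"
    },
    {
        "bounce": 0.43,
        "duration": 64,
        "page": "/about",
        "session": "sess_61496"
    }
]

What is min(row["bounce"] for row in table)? 0.3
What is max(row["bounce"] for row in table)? 0.78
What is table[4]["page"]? "/help"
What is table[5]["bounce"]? 0.43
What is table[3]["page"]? "/help"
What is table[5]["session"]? "sess_61496"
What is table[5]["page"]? "/about"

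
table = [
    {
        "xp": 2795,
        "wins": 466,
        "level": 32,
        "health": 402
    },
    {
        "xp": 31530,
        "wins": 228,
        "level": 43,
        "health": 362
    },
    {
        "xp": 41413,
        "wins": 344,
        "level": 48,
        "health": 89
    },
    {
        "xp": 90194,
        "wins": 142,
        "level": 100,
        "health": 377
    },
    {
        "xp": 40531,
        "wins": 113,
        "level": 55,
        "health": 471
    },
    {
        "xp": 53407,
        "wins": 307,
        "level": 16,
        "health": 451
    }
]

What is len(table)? 6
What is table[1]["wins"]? 228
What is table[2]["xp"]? 41413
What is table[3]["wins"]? 142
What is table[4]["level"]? 55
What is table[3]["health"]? 377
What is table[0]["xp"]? 2795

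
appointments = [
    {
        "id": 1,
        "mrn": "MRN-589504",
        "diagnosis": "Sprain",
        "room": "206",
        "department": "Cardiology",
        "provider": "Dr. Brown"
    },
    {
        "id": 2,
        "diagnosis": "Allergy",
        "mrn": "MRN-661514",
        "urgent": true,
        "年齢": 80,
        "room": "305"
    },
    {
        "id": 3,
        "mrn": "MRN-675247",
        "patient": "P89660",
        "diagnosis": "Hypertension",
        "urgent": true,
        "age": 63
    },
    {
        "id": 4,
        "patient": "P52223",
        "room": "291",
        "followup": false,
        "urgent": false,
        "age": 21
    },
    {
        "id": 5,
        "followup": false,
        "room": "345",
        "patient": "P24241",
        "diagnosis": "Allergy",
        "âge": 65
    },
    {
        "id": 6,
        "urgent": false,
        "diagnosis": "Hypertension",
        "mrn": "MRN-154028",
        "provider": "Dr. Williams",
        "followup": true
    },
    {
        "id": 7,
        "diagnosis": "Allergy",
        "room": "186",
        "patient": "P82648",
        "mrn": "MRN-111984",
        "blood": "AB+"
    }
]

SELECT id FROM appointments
[1, 2, 3, 4, 5, 6, 7]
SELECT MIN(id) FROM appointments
1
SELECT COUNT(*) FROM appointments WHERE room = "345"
1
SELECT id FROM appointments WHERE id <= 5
[1, 2, 3, 4, 5]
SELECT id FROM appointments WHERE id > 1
[2, 3, 4, 5, 6, 7]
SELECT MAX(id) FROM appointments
7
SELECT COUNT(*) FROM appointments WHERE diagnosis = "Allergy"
3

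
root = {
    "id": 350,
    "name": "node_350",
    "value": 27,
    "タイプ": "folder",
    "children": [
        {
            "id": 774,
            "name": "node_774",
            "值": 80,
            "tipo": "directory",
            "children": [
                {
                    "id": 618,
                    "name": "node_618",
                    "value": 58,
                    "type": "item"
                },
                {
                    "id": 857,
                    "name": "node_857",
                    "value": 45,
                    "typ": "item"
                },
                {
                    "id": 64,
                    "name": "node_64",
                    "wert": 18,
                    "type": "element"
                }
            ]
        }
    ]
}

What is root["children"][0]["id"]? 774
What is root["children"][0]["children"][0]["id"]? 618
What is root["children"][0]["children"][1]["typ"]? "item"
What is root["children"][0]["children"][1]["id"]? 857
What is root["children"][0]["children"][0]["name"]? "node_618"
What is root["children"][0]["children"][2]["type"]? "element"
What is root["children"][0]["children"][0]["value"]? 58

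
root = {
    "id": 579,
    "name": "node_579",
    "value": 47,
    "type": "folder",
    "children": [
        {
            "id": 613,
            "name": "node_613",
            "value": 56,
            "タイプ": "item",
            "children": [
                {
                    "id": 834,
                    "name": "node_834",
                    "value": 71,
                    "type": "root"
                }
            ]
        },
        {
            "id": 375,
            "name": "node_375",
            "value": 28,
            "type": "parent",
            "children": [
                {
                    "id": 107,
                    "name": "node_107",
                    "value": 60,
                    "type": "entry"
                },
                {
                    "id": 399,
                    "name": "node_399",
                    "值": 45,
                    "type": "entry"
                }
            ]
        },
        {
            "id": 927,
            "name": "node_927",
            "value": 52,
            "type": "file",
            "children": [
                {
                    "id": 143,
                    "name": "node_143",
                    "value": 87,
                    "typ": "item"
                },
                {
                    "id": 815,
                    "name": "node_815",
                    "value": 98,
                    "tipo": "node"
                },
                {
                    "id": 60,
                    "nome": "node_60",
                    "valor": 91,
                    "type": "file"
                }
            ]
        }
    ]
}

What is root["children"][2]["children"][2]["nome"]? "node_60"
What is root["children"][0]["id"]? 613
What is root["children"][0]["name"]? "node_613"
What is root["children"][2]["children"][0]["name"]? "node_143"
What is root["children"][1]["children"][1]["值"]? 45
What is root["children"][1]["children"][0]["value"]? 60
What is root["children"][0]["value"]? 56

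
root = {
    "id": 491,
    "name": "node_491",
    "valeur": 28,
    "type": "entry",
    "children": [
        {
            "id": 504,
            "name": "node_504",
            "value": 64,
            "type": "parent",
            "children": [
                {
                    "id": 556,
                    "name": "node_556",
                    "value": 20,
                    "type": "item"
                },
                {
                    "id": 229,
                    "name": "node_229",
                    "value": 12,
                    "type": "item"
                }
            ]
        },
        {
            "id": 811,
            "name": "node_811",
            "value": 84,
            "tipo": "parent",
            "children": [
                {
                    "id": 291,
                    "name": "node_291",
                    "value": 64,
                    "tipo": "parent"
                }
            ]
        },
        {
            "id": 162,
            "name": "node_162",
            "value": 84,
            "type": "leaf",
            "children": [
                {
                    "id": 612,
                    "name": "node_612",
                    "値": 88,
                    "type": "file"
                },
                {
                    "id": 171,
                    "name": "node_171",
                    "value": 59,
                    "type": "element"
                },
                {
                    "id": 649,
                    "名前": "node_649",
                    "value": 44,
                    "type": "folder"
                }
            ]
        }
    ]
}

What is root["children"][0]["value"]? 64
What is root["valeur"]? 28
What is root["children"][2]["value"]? 84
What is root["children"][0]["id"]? 504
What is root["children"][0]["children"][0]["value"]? 20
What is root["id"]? 491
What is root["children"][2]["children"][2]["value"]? 44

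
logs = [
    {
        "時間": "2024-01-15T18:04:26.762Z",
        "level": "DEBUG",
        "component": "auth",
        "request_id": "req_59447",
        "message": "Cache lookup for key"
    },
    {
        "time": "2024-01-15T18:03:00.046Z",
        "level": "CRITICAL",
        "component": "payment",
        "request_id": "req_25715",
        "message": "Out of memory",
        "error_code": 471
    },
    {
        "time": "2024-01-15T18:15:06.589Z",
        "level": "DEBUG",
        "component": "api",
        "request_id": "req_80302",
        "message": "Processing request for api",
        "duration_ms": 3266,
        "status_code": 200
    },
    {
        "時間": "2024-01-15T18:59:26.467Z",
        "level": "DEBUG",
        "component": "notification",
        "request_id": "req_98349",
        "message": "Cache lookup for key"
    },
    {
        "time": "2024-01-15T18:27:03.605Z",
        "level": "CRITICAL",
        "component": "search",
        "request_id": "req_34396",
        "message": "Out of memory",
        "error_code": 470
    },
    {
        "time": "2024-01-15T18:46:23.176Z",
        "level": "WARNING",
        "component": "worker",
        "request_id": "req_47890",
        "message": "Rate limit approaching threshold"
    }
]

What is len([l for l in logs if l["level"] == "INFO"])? 0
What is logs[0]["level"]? "DEBUG"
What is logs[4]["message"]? "Out of memory"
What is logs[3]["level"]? "DEBUG"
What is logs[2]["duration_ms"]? 3266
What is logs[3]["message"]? "Cache lookup for key"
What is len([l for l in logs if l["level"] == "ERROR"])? 0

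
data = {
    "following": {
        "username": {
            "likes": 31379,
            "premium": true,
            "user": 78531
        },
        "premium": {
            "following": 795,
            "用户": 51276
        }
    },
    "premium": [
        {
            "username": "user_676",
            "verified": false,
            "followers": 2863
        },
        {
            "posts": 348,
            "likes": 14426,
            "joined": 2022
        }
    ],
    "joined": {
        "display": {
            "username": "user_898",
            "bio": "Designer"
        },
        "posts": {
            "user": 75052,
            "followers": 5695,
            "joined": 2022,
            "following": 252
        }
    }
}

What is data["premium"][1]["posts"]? 348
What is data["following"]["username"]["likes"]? 31379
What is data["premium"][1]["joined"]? 2022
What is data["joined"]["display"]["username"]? "user_898"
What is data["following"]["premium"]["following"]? 795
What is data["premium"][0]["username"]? "user_676"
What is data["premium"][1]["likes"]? 14426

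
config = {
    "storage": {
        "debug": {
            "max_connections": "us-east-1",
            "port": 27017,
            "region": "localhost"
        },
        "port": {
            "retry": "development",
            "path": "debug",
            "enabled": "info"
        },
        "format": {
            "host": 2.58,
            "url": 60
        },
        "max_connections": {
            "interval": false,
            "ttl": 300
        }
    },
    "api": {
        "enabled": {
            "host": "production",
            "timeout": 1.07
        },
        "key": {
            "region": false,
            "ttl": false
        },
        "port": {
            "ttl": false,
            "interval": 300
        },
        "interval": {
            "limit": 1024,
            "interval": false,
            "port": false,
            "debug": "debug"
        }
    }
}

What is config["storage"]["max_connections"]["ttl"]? 300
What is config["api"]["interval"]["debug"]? "debug"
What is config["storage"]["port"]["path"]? "debug"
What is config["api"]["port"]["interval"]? 300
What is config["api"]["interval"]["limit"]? 1024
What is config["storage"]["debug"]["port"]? 27017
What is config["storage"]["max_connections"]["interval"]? False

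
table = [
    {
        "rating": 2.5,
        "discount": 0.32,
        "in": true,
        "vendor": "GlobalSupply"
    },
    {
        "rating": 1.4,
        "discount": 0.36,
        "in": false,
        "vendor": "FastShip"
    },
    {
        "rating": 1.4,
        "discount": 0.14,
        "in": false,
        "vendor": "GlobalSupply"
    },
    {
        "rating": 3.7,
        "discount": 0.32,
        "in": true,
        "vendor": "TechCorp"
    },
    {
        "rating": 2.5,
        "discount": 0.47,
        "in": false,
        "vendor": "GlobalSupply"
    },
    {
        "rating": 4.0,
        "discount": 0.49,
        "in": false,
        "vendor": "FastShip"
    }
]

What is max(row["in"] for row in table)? True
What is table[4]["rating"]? 2.5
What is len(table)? 6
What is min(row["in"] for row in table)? False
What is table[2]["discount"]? 0.14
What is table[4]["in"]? False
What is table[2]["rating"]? 1.4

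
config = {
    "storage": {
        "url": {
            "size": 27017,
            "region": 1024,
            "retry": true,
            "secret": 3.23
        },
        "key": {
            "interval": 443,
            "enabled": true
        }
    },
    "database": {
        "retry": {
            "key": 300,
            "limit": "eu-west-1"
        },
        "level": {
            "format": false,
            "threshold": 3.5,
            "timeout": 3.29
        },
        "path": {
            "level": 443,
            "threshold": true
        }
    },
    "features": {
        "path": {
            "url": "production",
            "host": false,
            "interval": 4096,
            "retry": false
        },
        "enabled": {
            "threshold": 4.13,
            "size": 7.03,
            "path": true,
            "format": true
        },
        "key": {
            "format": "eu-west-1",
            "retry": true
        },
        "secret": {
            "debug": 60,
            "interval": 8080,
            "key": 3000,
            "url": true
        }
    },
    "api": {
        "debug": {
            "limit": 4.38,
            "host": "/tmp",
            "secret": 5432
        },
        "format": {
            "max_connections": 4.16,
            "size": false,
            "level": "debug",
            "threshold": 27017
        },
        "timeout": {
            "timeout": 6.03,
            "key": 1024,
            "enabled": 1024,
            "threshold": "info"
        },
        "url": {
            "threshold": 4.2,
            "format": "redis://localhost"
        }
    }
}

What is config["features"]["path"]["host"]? False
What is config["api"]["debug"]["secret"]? 5432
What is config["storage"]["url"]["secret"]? 3.23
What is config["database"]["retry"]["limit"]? "eu-west-1"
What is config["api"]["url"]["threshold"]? 4.2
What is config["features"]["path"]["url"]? "production"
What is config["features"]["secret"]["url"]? True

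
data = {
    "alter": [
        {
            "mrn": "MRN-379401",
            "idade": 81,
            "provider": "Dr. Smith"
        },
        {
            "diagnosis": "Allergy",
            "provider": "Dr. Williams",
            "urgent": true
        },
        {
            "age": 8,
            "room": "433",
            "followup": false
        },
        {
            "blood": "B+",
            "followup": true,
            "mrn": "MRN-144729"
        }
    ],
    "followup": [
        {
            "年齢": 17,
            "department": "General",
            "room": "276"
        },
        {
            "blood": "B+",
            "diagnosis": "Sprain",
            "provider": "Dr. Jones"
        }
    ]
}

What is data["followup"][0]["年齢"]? 17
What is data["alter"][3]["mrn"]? "MRN-144729"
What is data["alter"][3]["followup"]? True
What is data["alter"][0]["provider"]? "Dr. Smith"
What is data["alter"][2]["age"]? 8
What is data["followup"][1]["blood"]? "B+"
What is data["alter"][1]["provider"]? "Dr. Williams"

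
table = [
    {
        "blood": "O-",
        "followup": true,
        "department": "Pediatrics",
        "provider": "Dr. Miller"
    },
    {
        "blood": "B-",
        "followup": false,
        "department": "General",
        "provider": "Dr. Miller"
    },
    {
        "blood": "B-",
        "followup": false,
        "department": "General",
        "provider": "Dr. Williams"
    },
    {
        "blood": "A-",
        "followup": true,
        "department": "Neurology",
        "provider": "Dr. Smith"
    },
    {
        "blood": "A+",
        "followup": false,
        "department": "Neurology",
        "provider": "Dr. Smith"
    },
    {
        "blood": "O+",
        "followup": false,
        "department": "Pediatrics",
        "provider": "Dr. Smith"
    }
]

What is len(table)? 6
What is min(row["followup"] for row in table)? False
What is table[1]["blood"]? "B-"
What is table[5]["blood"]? "O+"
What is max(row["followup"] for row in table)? True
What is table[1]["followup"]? False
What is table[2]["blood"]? "B-"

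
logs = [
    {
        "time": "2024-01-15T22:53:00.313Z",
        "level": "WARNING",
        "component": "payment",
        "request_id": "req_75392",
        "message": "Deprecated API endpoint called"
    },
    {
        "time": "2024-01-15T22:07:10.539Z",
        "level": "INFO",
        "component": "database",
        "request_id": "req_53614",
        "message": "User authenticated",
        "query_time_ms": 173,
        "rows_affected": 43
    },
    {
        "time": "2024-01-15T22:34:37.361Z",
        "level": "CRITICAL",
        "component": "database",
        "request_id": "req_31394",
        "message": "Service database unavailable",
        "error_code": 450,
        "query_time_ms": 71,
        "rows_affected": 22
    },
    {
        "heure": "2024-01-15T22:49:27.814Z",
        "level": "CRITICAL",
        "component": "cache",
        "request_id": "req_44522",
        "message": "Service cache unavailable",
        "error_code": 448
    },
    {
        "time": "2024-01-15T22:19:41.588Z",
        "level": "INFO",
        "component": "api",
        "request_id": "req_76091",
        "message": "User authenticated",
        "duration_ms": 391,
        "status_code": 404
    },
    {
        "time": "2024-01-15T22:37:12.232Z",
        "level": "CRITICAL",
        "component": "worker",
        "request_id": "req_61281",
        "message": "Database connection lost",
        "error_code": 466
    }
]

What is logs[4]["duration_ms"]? 391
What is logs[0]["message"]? "Deprecated API endpoint called"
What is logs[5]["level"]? "CRITICAL"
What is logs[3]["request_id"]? "req_44522"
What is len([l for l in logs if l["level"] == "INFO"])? 2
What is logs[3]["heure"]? "2024-01-15T22:49:27.814Z"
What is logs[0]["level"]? "WARNING"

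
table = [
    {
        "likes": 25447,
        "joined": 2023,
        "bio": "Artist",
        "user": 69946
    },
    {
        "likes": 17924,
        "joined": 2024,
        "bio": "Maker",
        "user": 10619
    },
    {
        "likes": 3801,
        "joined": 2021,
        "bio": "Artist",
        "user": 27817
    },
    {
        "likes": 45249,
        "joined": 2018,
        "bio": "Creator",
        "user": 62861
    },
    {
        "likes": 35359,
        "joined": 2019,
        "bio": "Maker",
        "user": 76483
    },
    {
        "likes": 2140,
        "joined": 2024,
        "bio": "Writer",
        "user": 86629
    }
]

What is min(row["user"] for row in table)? 10619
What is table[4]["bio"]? "Maker"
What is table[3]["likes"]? 45249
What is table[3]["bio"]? "Creator"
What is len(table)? 6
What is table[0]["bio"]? "Artist"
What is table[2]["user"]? 27817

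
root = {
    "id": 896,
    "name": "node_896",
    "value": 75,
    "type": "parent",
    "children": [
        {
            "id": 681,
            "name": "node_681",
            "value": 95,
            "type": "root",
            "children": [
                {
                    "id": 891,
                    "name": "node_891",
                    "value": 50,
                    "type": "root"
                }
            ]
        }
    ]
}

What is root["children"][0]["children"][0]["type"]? "root"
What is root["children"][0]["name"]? "node_681"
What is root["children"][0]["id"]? 681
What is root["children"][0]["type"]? "root"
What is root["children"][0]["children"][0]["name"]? "node_891"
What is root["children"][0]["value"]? 95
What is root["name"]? "node_896"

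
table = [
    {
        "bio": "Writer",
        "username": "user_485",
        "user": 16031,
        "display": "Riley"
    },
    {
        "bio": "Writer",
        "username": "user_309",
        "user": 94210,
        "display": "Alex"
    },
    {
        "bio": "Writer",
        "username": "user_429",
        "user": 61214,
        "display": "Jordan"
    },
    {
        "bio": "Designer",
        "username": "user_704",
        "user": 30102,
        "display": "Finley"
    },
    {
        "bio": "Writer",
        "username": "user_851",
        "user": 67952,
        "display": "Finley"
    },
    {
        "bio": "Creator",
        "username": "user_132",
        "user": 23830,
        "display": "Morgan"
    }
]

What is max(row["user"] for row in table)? 94210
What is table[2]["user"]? 61214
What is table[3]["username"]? "user_704"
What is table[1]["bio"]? "Writer"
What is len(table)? 6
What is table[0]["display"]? "Riley"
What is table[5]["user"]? 23830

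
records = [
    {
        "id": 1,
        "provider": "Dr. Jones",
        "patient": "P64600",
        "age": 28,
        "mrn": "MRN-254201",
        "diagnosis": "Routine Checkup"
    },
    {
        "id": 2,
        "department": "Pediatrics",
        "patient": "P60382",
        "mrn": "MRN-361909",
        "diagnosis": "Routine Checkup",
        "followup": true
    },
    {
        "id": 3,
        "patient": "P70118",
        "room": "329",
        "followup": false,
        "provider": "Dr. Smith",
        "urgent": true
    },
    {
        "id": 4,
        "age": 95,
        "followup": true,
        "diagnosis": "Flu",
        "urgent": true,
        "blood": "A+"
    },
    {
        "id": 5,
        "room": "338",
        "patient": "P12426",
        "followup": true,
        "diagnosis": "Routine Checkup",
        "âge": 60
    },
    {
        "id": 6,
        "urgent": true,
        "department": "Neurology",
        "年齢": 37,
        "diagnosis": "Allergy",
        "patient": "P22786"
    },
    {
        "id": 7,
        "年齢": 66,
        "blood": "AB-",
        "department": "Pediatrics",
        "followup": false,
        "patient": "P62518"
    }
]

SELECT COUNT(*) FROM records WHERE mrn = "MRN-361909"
1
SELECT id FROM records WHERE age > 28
[4]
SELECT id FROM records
[1, 2, 3, 4, 5, 6, 7]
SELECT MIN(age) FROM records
28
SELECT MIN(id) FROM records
1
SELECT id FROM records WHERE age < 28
[]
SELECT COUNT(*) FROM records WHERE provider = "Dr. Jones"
1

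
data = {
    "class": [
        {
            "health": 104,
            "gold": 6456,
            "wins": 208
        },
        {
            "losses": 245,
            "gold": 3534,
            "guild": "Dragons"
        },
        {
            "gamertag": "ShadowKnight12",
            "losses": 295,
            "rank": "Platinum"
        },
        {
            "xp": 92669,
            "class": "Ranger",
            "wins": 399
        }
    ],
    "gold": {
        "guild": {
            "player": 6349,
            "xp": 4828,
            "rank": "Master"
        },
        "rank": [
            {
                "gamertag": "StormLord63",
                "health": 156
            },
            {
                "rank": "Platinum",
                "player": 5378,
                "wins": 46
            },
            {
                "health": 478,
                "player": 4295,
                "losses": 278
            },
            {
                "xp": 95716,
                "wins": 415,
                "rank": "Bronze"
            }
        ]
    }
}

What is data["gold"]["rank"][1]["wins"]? 46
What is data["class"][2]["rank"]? "Platinum"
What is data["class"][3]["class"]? "Ranger"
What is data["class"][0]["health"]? 104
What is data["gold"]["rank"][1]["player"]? 5378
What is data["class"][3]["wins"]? 399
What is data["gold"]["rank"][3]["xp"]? 95716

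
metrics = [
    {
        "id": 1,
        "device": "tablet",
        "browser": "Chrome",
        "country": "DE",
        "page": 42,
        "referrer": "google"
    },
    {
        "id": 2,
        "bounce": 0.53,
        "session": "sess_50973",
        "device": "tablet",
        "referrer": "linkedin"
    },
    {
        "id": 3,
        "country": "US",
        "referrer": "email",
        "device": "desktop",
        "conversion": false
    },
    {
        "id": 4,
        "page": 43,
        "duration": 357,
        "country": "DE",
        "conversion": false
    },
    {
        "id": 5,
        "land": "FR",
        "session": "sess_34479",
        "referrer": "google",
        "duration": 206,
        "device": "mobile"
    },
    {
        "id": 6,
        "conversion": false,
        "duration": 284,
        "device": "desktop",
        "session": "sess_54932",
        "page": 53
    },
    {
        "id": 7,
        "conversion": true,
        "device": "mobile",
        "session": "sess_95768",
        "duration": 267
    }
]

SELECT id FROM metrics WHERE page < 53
[1, 4]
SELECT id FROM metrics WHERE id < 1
[]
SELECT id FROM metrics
[1, 2, 3, 4, 5, 6, 7]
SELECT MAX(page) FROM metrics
53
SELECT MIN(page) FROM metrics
42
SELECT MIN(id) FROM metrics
1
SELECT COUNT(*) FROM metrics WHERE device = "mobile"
2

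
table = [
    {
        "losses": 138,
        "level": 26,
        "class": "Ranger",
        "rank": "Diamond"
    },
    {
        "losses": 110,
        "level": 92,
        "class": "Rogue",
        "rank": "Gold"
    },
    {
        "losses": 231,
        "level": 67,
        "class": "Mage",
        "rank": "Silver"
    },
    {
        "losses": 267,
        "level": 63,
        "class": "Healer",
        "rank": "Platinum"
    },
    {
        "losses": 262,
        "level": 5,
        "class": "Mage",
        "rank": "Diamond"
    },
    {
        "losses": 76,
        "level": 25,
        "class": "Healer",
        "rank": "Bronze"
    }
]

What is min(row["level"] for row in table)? 5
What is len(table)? 6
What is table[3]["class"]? "Healer"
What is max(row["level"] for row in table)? 92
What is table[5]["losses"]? 76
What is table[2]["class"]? "Mage"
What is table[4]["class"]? "Mage"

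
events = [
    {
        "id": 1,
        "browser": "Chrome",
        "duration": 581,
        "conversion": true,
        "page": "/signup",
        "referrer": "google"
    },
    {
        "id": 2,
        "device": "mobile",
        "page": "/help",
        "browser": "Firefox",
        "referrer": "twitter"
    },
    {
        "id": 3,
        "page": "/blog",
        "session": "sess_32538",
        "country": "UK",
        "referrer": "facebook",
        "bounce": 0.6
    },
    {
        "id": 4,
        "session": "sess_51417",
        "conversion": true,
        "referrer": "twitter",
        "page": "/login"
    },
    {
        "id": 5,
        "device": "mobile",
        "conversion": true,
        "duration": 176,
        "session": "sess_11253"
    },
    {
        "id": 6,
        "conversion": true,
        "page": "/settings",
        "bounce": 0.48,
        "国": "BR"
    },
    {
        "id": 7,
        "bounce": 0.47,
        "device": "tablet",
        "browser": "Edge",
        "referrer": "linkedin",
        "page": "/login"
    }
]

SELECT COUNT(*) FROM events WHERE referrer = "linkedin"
1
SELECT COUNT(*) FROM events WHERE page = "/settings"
1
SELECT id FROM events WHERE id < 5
[1, 2, 3, 4]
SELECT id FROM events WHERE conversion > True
[]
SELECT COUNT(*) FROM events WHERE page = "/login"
2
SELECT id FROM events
[1, 2, 3, 4, 5, 6, 7]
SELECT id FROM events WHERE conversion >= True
[1, 4, 5, 6]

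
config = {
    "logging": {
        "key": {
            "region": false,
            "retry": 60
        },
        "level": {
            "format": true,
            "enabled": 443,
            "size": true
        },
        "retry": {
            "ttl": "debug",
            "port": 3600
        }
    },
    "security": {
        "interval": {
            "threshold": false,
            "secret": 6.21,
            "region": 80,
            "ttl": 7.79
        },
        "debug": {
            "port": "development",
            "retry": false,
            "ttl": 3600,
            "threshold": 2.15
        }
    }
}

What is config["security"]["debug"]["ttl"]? 3600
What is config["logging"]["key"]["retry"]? 60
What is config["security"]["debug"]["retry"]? False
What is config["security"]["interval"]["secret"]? 6.21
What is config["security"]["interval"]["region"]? 80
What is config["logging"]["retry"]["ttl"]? "debug"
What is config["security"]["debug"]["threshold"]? 2.15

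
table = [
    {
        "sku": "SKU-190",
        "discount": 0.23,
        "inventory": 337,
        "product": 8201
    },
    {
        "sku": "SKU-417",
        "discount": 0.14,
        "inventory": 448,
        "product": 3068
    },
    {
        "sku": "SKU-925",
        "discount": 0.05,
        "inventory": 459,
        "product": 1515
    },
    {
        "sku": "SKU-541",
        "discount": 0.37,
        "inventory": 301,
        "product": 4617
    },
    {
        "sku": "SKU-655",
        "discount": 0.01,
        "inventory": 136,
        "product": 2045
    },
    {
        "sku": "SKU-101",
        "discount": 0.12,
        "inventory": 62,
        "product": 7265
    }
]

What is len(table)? 6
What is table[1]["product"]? 3068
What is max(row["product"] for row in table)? 8201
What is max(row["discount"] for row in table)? 0.37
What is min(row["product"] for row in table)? 1515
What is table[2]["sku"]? "SKU-925"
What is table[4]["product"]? 2045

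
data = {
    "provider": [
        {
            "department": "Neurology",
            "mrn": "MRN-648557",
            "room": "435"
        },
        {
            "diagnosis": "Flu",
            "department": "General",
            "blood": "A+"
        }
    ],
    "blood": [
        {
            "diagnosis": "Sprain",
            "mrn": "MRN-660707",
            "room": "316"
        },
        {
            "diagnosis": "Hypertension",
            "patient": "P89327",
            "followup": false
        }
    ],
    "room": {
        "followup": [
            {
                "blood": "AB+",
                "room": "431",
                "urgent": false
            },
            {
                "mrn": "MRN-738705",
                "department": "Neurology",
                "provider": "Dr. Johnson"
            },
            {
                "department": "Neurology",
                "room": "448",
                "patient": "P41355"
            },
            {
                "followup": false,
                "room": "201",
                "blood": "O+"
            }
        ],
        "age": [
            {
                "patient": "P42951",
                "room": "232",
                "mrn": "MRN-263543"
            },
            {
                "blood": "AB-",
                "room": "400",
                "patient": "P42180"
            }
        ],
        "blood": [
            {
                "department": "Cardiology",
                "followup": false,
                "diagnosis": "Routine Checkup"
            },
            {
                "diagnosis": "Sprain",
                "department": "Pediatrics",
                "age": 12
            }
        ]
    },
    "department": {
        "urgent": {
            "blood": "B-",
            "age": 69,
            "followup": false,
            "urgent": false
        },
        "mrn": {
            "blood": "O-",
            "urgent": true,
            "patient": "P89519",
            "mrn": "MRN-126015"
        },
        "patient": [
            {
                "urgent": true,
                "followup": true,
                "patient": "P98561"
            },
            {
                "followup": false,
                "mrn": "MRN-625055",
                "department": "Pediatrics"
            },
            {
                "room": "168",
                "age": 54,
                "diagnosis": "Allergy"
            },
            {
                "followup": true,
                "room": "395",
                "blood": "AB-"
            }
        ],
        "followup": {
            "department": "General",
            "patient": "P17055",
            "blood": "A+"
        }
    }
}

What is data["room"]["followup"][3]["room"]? "201"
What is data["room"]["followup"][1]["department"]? "Neurology"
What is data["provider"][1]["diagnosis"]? "Flu"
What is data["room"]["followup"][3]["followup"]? False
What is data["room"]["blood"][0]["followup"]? False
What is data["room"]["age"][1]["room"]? "400"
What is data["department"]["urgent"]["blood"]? "B-"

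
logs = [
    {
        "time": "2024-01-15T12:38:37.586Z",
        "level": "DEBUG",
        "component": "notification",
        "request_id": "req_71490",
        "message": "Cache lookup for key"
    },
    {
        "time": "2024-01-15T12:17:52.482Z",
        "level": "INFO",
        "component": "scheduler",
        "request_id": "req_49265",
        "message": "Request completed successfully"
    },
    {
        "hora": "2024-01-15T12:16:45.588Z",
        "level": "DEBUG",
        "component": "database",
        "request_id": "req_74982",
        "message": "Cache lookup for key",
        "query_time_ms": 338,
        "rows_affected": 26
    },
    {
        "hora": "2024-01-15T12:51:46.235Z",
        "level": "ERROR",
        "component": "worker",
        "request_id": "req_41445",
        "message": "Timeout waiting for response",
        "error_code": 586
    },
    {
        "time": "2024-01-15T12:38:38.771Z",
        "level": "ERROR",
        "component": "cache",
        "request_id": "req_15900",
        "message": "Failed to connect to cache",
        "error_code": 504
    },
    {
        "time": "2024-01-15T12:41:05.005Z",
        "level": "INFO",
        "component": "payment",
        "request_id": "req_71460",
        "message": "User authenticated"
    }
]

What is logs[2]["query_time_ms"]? 338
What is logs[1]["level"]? "INFO"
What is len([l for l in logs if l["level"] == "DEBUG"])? 2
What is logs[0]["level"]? "DEBUG"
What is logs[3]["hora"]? "2024-01-15T12:51:46.235Z"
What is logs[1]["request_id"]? "req_49265"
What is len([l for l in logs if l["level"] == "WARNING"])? 0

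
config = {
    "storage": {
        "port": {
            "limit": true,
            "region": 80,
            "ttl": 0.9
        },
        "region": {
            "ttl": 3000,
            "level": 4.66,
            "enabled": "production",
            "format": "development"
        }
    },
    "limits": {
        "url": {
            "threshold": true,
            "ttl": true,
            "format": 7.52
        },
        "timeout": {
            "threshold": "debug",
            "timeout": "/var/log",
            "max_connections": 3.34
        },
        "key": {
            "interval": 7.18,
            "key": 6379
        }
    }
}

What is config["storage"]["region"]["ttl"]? 3000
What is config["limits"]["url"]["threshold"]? True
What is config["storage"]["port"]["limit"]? True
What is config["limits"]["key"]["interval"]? 7.18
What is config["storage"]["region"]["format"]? "development"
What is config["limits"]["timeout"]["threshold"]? "debug"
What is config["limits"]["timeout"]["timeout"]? "/var/log"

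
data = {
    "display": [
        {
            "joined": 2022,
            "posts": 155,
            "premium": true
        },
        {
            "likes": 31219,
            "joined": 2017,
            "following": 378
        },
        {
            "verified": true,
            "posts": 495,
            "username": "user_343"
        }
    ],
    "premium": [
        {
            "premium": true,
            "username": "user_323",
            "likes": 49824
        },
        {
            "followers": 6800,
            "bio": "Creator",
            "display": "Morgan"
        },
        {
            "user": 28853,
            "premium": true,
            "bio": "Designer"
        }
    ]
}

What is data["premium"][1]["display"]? "Morgan"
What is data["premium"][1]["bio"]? "Creator"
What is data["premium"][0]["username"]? "user_323"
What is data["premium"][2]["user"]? 28853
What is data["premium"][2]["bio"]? "Designer"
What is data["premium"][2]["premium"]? True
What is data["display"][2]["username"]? "user_343"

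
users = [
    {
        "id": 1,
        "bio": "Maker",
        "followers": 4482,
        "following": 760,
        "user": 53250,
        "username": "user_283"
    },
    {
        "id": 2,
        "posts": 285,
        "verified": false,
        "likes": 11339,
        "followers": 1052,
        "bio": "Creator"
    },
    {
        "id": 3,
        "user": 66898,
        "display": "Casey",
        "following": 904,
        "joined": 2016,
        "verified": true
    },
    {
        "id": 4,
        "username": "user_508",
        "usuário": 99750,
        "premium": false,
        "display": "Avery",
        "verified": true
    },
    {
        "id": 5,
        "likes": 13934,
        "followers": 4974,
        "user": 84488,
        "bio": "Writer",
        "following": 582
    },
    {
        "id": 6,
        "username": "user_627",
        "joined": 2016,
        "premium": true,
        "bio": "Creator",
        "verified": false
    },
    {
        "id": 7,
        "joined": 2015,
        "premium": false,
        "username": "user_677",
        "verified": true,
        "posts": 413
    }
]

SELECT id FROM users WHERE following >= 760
[1, 3]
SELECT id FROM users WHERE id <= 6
[1, 2, 3, 4, 5, 6]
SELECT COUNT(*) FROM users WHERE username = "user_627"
1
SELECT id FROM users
[1, 2, 3, 4, 5, 6, 7]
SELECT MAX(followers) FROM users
4974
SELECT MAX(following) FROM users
904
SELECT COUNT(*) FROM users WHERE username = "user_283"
1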